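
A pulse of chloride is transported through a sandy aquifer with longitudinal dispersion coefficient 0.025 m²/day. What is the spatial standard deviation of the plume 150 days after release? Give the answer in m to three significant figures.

2.74 m

Dispersive spreading gives a Gaussian with σ² = 2Dt; advection only shifts the center.
σ = √(2 × 0.025 × 150) = 2.74 m.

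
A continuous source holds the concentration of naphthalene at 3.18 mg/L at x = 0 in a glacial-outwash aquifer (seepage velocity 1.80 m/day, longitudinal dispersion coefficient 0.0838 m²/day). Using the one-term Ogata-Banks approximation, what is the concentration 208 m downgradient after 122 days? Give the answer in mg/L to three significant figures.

For a continuous step input, C/C₀ ≈ ½·erfc((x−vt)/(2√(Dt))).
vt = 1.80 × 122 = 219.6 m and 2√(Dt) = 2√(0.0838 × 122) = 6.395 m.
Argument (x−vt)/(2√(Dt)) = (208 − 219.6)/6.395 = -1.814; ½·erfc(-1.814) = 0.9948.
C = 3.18 × 0.9948 = 3.16 mg/L.

3.16 mg/L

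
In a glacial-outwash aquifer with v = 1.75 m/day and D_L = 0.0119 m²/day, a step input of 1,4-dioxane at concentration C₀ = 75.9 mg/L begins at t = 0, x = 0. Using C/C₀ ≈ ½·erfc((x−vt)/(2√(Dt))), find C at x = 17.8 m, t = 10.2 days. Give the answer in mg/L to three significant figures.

41.0 mg/L

For a continuous step input, C/C₀ ≈ ½·erfc((x−vt)/(2√(Dt))).
vt = 1.75 × 10.2 = 17.85 m and 2√(Dt) = 2√(0.0119 × 10.2) = 0.6968 m.
Argument (x−vt)/(2√(Dt)) = (17.8 − 17.85)/0.6968 = -0.07176; ½·erfc(-0.07176) = 0.5404.
C = 75.9 × 0.5404 = 41.0 mg/L.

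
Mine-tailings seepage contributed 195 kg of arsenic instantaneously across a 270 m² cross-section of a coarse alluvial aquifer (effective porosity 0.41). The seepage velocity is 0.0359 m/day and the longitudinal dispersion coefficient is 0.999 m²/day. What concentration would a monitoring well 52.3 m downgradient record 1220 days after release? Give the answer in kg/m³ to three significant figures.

For an instantaneous plane source, C(x,t) = M/(n_e·A·√(4πDt)) · exp(−(x−vt)²/(4Dt)), with n_e·A the pore (flow) area.
Plume center vt = 0.0359 × 1220 = 43.798 m, so the well at 52.3 m is 8.502 m downgradient of the peak.
√(4πDt) = 123.8 m, giving peak height M/(n_e·A·√(4πDt)) = 195/(0.41 × 270 × 123.8) = 0.01423 kg/m³.
(x−vt)²/(4Dt) = (8.502)²/(4 × 0.999 × 1220) = 0.01483; exp(−0.01483) = 0.9853.
C = 0.01423 × 0.9853 = 0.0140 kg/m³.

0.0140 kg/m³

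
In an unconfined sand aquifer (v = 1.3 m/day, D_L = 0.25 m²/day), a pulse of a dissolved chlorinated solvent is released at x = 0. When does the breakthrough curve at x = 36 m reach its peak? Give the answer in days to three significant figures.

For the 1D instantaneous-source solution, setting ∂C/∂t = 0 at fixed x gives v²t² + 2Dt − x² = 0, so t = (√(D² + v²x²) − D)/v².
√(D² + v²x²) = √(0.25² + 1.3² × 36²) = 46.80; v² = 1.69.
t = (46.80 − 0.25)/1.69 = 27.5 days (vs. the pure-advection estimate x/v = 27.7 d).

27.5 days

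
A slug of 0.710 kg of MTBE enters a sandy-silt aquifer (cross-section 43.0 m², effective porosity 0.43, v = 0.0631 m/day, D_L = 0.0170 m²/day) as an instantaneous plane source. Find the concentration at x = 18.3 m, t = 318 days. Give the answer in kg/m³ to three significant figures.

0.00403 kg/m³

For an instantaneous plane source, C(x,t) = M/(n_e·A·√(4πDt)) · exp(−(x−vt)²/(4Dt)), with n_e·A the pore (flow) area.
Plume center vt = 0.0631 × 318 = 20.0658 m, so the well at 18.3 m is 1.7658 m upgradient of the peak.
√(4πDt) = 8.242 m, giving peak height M/(n_e·A·√(4πDt)) = 0.710/(0.43 × 43.0 × 8.242) = 0.004659 kg/m³.
(x−vt)²/(4Dt) = (-1.7658)²/(4 × 0.0170 × 318) = 0.1442; exp(−0.1442) = 0.8657.
C = 0.004659 × 0.8657 = 0.00403 kg/m³.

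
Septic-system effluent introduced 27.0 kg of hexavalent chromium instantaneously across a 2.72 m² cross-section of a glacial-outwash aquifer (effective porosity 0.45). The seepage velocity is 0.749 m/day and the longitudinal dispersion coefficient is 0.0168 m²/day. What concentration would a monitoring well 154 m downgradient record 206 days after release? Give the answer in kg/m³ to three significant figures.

For an instantaneous plane source, C(x,t) = M/(n_e·A·√(4πDt)) · exp(−(x−vt)²/(4Dt)), with n_e·A the pore (flow) area.
Plume center vt = 0.749 × 206 = 154.294 m, so the well at 154 m is 0.294 m upgradient of the peak.
√(4πDt) = 6.595 m, giving peak height M/(n_e·A·√(4πDt)) = 27.0/(0.45 × 2.72 × 6.595) = 3.345 kg/m³.
(x−vt)²/(4Dt) = (-0.294)²/(4 × 0.0168 × 206) = 0.006244; exp(−0.006244) = 0.9938.
C = 3.345 × 0.9938 = 3.32 kg/m³.

3.32 kg/m³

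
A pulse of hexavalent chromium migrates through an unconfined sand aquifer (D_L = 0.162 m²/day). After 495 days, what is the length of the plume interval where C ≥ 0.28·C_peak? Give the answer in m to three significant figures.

The plume is Gaussian with σ = √(2Dt) = √(2 × 0.162 × 495) = 12.66 m.
C/C_peak = exp(−Δx²/(2σ²)) = 0.28 ⇒ Δx = σ·√(−2 ln 0.28) = 12.66 × 1.596 = 20.21 m.
Width = 2Δx = 40.4 m.

40.4 m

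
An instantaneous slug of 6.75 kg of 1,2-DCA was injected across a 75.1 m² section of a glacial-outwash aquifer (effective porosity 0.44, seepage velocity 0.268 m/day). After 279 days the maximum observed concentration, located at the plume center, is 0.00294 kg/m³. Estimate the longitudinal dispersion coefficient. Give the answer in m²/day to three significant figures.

1.38 m²/day

At the plume center C_max = M/(n_e·A·√(4πDt)), so D = M²/(4πt·(n_e·A·C_max)²).
n_e·A·C_max = 0.44 × 75.1 × 0.00294 = 0.09715 kg/m.
D = 6.75²/(4π × 279 × 0.09715²) = 1.38 m²/day.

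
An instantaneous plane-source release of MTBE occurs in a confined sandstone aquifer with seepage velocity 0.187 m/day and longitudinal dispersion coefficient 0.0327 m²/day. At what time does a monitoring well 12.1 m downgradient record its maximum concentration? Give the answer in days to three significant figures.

63.8 days

For the 1D instantaneous-source solution, setting ∂C/∂t = 0 at fixed x gives v²t² + 2Dt − x² = 0, so t = (√(D² + v²x²) − D)/v².
√(D² + v²x²) = √(0.0327² + 0.187² × 12.1²) = 2.263; v² = 0.034969.
t = (2.263 − 0.0327)/0.034969 = 63.8 days (vs. the pure-advection estimate x/v = 64.7 d).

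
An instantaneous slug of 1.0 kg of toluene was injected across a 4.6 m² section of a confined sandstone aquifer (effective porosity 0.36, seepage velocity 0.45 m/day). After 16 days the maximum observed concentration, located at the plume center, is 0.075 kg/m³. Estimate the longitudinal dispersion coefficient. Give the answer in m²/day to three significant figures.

At the plume center C_max = M/(n_e·A·√(4πDt)), so D = M²/(4πt·(n_e·A·C_max)²).
n_e·A·C_max = 0.36 × 4.6 × 0.075 = 0.1242 kg/m.
D = 1.0²/(4π × 16 × 0.1242²) = 0.322 m²/day.

0.322 m²/day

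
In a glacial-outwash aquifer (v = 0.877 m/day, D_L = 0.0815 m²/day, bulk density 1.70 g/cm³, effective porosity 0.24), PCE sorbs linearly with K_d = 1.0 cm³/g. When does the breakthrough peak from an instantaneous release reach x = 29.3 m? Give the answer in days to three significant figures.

Retardation factor R = 1 + ρ_b·K_d/n = 1 + 1.70 × 1.0/0.24 = 8.083.
Sorption retards both mechanisms: v_R = v/R = 0.1085 m/day, D_R = D/R = 0.01008 m²/day.
Peak time from v_R²t² + 2D_R t − x² = 0: t = (√(D_R² + v_R²x²) − D_R)/v_R².
√(D_R² + v_R²x²) = √(0.01008² + 0.1085² × 29.3²) = 3.179; v_R² = 0.01177.
t = (3.179 − 0.01008)/0.01177 = 269 days.

269 days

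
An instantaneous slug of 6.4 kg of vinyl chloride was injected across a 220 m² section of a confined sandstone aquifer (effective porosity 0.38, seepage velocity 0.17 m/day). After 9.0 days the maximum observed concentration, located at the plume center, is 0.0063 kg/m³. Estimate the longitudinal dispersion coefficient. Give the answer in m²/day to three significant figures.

At the plume center C_max = M/(n_e·A·√(4πDt)), so D = M²/(4πt·(n_e·A·C_max)²).
n_e·A·C_max = 0.38 × 220 × 0.0063 = 0.5267 kg/m.
D = 6.4²/(4π × 9.0 × 0.5267²) = 1.31 m²/day.

1.31 m²/day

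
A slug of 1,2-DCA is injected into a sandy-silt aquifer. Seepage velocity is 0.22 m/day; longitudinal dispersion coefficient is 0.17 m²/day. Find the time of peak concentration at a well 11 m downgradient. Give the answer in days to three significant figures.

46.6 days

For the 1D instantaneous-source solution, setting ∂C/∂t = 0 at fixed x gives v²t² + 2Dt − x² = 0, so t = (√(D² + v²x²) − D)/v².
√(D² + v²x²) = √(0.17² + 0.22² × 11²) = 2.426; v² = 0.0484.
t = (2.426 − 0.17)/0.0484 = 46.6 days (vs. the pure-advection estimate x/v = 50.0 d).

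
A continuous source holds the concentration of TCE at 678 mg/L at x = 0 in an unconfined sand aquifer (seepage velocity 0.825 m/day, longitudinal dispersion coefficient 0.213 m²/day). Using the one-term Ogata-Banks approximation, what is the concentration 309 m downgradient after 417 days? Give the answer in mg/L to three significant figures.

675 mg/L

For a continuous step input, C/C₀ ≈ ½·erfc((x−vt)/(2√(Dt))).
vt = 0.825 × 417 = 344.025 m and 2√(Dt) = 2√(0.213 × 417) = 18.85 m.
Argument (x−vt)/(2√(Dt)) = (309 − 344.025)/18.85 = -1.858; ½·erfc(-1.858) = 0.9957.
C = 678 × 0.9957 = 675 mg/L.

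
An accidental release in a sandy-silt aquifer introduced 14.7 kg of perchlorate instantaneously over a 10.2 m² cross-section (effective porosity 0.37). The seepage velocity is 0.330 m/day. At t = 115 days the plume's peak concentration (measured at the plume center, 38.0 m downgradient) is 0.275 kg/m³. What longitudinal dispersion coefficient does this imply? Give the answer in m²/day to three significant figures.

0.139 m²/day

At the plume center C_max = M/(n_e·A·√(4πDt)), so D = M²/(4πt·(n_e·A·C_max)²).
n_e·A·C_max = 0.37 × 10.2 × 0.275 = 1.038 kg/m.
D = 14.7²/(4π × 115 × 1.038²) = 0.139 m²/day.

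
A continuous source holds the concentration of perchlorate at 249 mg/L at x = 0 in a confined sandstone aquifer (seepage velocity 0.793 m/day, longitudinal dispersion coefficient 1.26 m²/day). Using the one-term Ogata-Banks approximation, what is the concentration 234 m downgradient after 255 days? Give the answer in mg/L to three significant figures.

For a continuous step input, C/C₀ ≈ ½·erfc((x−vt)/(2√(Dt))).
vt = 0.793 × 255 = 202.215 m and 2√(Dt) = 2√(1.26 × 255) = 35.85 m.
Argument (x−vt)/(2√(Dt)) = (234 − 202.215)/35.85 = 0.8866; ½·erfc(0.8866) = 0.1049.
C = 249 × 0.1049 = 26.1 mg/L.

26.1 mg/L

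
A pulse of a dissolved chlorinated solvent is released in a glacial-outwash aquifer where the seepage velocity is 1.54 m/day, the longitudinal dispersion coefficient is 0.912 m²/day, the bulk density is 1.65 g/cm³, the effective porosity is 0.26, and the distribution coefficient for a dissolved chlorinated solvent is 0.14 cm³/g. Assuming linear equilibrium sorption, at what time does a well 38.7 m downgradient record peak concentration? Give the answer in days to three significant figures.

46.7 days

Retardation factor R = 1 + ρ_b·K_d/n = 1 + 1.65 × 0.14/0.26 = 1.888.
Sorption retards both mechanisms: v_R = v/R = 0.8157 m/day, D_R = D/R = 0.4831 m²/day.
Peak time from v_R²t² + 2D_R t − x² = 0: t = (√(D_R² + v_R²x²) − D_R)/v_R².
√(D_R² + v_R²x²) = √(0.4831² + 0.8157² × 38.7²) = 31.57; v_R² = 0.6654.
t = (31.57 − 0.4831)/0.6654 = 46.7 days.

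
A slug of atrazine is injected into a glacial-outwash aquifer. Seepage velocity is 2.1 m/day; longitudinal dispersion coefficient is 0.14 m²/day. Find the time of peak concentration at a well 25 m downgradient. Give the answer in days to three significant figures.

For the 1D instantaneous-source solution, setting ∂C/∂t = 0 at fixed x gives v²t² + 2Dt − x² = 0, so t = (√(D² + v²x²) − D)/v².
√(D² + v²x²) = √(0.14² + 2.1² × 25²) = 52.50; v² = 4.41.
t = (52.50 − 0.14)/4.41 = 11.9 days (vs. the pure-advection estimate x/v = 11.9 d).

11.9 days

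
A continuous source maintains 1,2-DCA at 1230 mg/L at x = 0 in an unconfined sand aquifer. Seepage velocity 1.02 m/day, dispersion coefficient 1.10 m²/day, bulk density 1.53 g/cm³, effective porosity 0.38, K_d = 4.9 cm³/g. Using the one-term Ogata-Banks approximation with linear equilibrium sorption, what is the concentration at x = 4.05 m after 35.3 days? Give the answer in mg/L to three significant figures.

143 mg/L

Retardation factor R = 1 + ρ_b·K_d/n = 1 + 1.53 × 4.9/0.38 = 20.73.
Sorption retards both mechanisms: v_R = v/R = 0.04920 m/day, D_R = D/R = 0.05306 m²/day.
v_R·t = 0.04920 × 35.3 = 1.73676 m; 2√(D_R t) = 2.737 m; argument = (4.05 − 1.73676)/2.737 = 0.8452.
C = C₀ × ½·erfc(0.8452) = 1230 × 0.1160 = 143 mg/L.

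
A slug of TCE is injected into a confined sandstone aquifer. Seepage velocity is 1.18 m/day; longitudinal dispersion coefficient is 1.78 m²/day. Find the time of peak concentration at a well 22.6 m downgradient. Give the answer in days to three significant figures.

17.9 days

For the 1D instantaneous-source solution, setting ∂C/∂t = 0 at fixed x gives v²t² + 2Dt − x² = 0, so t = (√(D² + v²x²) − D)/v².
√(D² + v²x²) = √(1.78² + 1.18² × 22.6²) = 26.73; v² = 1.3924.
t = (26.73 − 1.78)/1.3924 = 17.9 days (vs. the pure-advection estimate x/v = 19.2 d).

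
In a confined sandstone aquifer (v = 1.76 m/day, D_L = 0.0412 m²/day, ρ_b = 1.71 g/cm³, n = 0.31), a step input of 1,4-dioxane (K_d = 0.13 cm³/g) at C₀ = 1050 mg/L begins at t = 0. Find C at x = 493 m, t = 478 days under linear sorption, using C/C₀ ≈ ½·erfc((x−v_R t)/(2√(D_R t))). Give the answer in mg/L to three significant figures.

Retardation factor R = 1 + ρ_b·K_d/n = 1 + 1.71 × 0.13/0.31 = 1.717.
Sorption retards both mechanisms: v_R = v/R = 1.025 m/day, D_R = D/R = 0.02400 m²/day.
v_R·t = 1.025 × 478 = 489.95 m; 2√(D_R t) = 6.774 m; argument = (493 − 489.95)/6.774 = 0.4503.
C = C₀ × ½·erfc(0.4503) = 1050 × 0.2621 = 275 mg/L.

275 mg/L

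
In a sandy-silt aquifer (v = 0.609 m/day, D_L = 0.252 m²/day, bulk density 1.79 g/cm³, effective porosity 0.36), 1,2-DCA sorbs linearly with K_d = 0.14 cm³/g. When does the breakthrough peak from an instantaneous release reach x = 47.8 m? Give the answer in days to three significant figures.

132 days

Retardation factor R = 1 + ρ_b·K_d/n = 1 + 1.79 × 0.14/0.36 = 1.696.
Sorption retards both mechanisms: v_R = v/R = 0.3591 m/day, D_R = D/R = 0.1486 m²/day.
Peak time from v_R²t² + 2D_R t − x² = 0: t = (√(D_R² + v_R²x²) − D_R)/v_R².
√(D_R² + v_R²x²) = √(0.1486² + 0.3591² × 47.8²) = 17.17; v_R² = 0.1290.
t = (17.17 − 0.1486)/0.1290 = 132 days.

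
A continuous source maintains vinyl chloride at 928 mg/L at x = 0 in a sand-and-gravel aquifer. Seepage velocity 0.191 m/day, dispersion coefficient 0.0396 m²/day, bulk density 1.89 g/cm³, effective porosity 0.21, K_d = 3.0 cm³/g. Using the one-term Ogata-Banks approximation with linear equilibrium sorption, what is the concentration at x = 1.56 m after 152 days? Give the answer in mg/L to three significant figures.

197 mg/L

Retardation factor R = 1 + ρ_b·K_d/n = 1 + 1.89 × 3.0/0.21 = 28.00.
Sorption retards both mechanisms: v_R = v/R = 0.006821 m/day, D_R = D/R = 0.001414 m²/day.
v_R·t = 0.006821 × 152 = 1.036792 m; 2√(D_R t) = 0.9272 m; argument = (1.56 − 1.036792)/0.9272 = 0.5643.
C = C₀ × ½·erfc(0.5643) = 928 × 0.2124 = 197 mg/L.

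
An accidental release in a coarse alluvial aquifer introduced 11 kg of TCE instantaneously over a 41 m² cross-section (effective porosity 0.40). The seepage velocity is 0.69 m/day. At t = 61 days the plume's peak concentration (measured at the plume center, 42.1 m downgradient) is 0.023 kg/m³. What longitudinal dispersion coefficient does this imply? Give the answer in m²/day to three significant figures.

1.11 m²/day

At the plume center C_max = M/(n_e·A·√(4πDt)), so D = M²/(4πt·(n_e·A·C_max)²).
n_e·A·C_max = 0.40 × 41 × 0.023 = 0.3772 kg/m.
D = 11²/(4π × 61 × 0.3772²) = 1.11 m²/day.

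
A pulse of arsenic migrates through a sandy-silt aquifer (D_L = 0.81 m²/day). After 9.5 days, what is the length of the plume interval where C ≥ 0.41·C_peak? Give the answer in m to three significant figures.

10.5 m

The plume is Gaussian with σ = √(2Dt) = √(2 × 0.81 × 9.5) = 3.923 m.
C/C_peak = exp(−Δx²/(2σ²)) = 0.41 ⇒ Δx = σ·√(−2 ln 0.41) = 3.923 × 1.335 = 5.237 m.
Width = 2Δx = 10.5 m.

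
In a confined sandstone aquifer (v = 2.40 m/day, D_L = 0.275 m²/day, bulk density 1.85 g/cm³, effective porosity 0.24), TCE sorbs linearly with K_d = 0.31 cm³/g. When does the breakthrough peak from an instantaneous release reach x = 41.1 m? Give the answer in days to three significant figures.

57.9 days

Retardation factor R = 1 + ρ_b·K_d/n = 1 + 1.85 × 0.31/0.24 = 3.390.
Sorption retards both mechanisms: v_R = v/R = 0.7080 m/day, D_R = D/R = 0.08112 m²/day.
Peak time from v_R²t² + 2D_R t − x² = 0: t = (√(D_R² + v_R²x²) − D_R)/v_R².
√(D_R² + v_R²x²) = √(0.08112² + 0.7080² × 41.1²) = 29.10; v_R² = 0.5013.
t = (29.10 − 0.08112)/0.5013 = 57.9 days.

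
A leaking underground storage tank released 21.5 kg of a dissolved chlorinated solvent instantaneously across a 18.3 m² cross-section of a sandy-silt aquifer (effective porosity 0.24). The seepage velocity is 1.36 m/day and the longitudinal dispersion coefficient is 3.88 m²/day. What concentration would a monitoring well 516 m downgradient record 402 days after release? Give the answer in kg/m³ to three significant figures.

0.0301 kg/m³

For an instantaneous plane source, C(x,t) = M/(n_e·A·√(4πDt)) · exp(−(x−vt)²/(4Dt)), with n_e·A the pore (flow) area.
Plume center vt = 1.36 × 402 = 546.72 m, so the well at 516 m is 30.72 m upgradient of the peak.
√(4πDt) = 140.0 m, giving peak height M/(n_e·A·√(4πDt)) = 21.5/(0.24 × 18.3 × 140.0) = 0.03497 kg/m³.
(x−vt)²/(4Dt) = (-30.72)²/(4 × 3.88 × 402) = 0.1513; exp(−0.1513) = 0.8596.
C = 0.03497 × 0.8596 = 0.0301 kg/m³.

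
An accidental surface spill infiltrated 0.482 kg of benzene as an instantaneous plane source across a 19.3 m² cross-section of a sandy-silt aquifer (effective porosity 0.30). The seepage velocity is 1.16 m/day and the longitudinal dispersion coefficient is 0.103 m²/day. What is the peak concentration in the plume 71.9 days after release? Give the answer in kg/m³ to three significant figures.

0.00863 kg/m³

The peak of an instantaneous 1D plume sits at x = vt; there the Gaussian factor is 1 and C_max = M/(n_e·A·√(4πDt)), where n_e·A is the pore area the mass is dissolved in.
√(4πDt) = √(4π × 0.103 × 71.9) = 9.647 m, so C_max = 0.482/(0.30 × 19.3 × 9.647) = 0.00863 kg/m³.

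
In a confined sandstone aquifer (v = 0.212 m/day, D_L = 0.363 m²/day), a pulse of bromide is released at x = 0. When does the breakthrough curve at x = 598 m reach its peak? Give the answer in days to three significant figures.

2810 days

For the 1D instantaneous-source solution, setting ∂C/∂t = 0 at fixed x gives v²t² + 2Dt − x² = 0, so t = (√(D² + v²x²) − D)/v².
√(D² + v²x²) = √(0.363² + 0.212² × 598²) = 126.8; v² = 0.044944.
t = (126.8 − 0.363)/0.044944 = 2810 days (vs. the pure-advection estimate x/v = 2820 d).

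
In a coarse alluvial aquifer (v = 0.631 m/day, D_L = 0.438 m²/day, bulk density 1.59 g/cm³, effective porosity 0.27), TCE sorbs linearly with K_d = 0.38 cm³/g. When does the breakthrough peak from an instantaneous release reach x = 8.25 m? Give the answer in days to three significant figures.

Retardation factor R = 1 + ρ_b·K_d/n = 1 + 1.59 × 0.38/0.27 = 3.238.
Sorption retards both mechanisms: v_R = v/R = 0.1949 m/day, D_R = D/R = 0.1353 m²/day.
Peak time from v_R²t² + 2D_R t − x² = 0: t = (√(D_R² + v_R²x²) − D_R)/v_R².
√(D_R² + v_R²x²) = √(0.1353² + 0.1949² × 8.25²) = 1.614; v_R² = 0.03799.
t = (1.614 − 0.1353)/0.03799 = 38.9 days.

38.9 days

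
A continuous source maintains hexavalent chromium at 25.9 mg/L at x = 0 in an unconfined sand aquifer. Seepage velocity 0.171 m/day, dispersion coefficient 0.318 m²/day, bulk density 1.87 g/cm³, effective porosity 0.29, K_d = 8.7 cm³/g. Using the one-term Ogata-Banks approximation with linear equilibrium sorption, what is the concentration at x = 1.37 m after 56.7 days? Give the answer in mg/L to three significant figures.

Retardation factor R = 1 + ρ_b·K_d/n = 1 + 1.87 × 8.7/0.29 = 57.10.
Sorption retards both mechanisms: v_R = v/R = 0.002995 m/day, D_R = D/R = 0.005569 m²/day.
v_R·t = 0.002995 × 56.7 = 0.1698165 m; 2√(D_R t) = 1.124 m; argument = (1.37 − 0.1698165)/1.124 = 1.068.
C = C₀ × ½·erfc(1.068) = 25.9 × 0.06547 = 1.70 mg/L.

1.70 mg/L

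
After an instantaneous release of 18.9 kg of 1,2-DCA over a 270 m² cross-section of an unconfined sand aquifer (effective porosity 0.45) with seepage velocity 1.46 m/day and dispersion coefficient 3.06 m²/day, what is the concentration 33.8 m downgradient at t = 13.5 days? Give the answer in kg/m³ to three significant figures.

For an instantaneous plane source, C(x,t) = M/(n_e·A·√(4πDt)) · exp(−(x−vt)²/(4Dt)), with n_e·A the pore (flow) area.
Plume center vt = 1.46 × 13.5 = 19.71 m, so the well at 33.8 m is 14.09 m downgradient of the peak.
√(4πDt) = 22.78 m, giving peak height M/(n_e·A·√(4πDt)) = 18.9/(0.45 × 270 × 22.78) = 0.006829 kg/m³.
(x−vt)²/(4Dt) = (14.09)²/(4 × 3.06 × 13.5) = 1.201; exp(−1.201) = 0.3009.
C = 0.006829 × 0.3009 = 0.00205 kg/m³.

0.00205 kg/m³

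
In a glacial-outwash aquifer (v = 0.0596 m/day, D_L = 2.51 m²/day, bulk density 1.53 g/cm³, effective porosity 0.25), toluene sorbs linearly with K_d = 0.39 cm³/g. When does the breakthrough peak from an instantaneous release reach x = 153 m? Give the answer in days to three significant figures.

6620 days

Retardation factor R = 1 + ρ_b·K_d/n = 1 + 1.53 × 0.39/0.25 = 3.387.
Sorption retards both mechanisms: v_R = v/R = 0.01760 m/day, D_R = D/R = 0.7411 m²/day.
Peak time from v_R²t² + 2D_R t − x² = 0: t = (√(D_R² + v_R²x²) − D_R)/v_R².
√(D_R² + v_R²x²) = √(0.7411² + 0.01760² × 153²) = 2.793; v_R² = 0.0003098.
t = (2.793 − 0.7411)/0.0003098 = 6620 days.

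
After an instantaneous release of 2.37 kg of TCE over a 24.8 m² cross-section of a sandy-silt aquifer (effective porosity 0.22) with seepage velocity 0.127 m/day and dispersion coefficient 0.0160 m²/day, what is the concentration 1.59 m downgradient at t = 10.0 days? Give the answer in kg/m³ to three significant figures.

0.261 kg/m³

For an instantaneous plane source, C(x,t) = M/(n_e·A·√(4πDt)) · exp(−(x−vt)²/(4Dt)), with n_e·A the pore (flow) area.
Plume center vt = 0.127 × 10.0 = 1.27 m, so the well at 1.59 m is 0.32 m downgradient of the peak.
√(4πDt) = 1.418 m, giving peak height M/(n_e·A·√(4πDt)) = 2.37/(0.22 × 24.8 × 1.418) = 0.3063 kg/m³.
(x−vt)²/(4Dt) = (0.32)²/(4 × 0.0160 × 10.0) = 0.1600; exp(−0.1600) = 0.8521.
C = 0.3063 × 0.8521 = 0.261 kg/m³.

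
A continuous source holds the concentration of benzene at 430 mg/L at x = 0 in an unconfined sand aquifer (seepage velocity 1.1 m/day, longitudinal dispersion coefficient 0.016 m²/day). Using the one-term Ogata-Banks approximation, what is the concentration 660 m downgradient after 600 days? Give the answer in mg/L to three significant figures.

215 mg/L

For a continuous step input, C/C₀ ≈ ½·erfc((x−vt)/(2√(Dt))).
vt = 1.1 × 600 = 660 m and 2√(Dt) = 2√(0.016 × 600) = 6.197 m.
Argument (x−vt)/(2√(Dt)) = (660 − 660)/6.197 = 0; ½·erfc(0) = 0.5000.
C = 430 × 0.5000 = 215 mg/L.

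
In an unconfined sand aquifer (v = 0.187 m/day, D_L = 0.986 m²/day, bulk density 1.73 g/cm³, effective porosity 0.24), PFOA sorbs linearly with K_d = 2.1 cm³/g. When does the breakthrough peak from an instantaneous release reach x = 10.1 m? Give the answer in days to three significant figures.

528 days

Retardation factor R = 1 + ρ_b·K_d/n = 1 + 1.73 × 2.1/0.24 = 16.14.
Sorption retards both mechanisms: v_R = v/R = 0.01159 m/day, D_R = D/R = 0.06109 m²/day.
Peak time from v_R²t² + 2D_R t − x² = 0: t = (√(D_R² + v_R²x²) − D_R)/v_R².
√(D_R² + v_R²x²) = √(0.06109² + 0.01159² × 10.1²) = 0.1320; v_R² = 0.0001343.
t = (0.1320 − 0.06109)/0.0001343 = 528 days.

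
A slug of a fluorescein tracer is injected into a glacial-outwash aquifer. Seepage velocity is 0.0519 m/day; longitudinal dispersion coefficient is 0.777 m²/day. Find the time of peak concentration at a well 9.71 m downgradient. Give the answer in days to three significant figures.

55.4 days

For the 1D instantaneous-source solution, setting ∂C/∂t = 0 at fixed x gives v²t² + 2Dt − x² = 0, so t = (√(D² + v²x²) − D)/v².
√(D² + v²x²) = √(0.777² + 0.0519² × 9.71²) = 0.9261; v² = 0.00269361.
t = (0.9261 − 0.777)/0.00269361 = 55.4 days (vs. the pure-advection estimate x/v = 187 d).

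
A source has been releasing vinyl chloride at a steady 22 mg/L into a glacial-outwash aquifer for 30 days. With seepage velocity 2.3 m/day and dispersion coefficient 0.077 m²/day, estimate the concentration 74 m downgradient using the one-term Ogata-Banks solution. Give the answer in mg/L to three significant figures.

For a continuous step input, C/C₀ ≈ ½·erfc((x−vt)/(2√(Dt))).
vt = 2.3 × 30 = 69 m and 2√(Dt) = 2√(0.077 × 30) = 3.040 m.
Argument (x−vt)/(2√(Dt)) = (74 − 69)/3.040 = 1.645; ½·erfc(1.645) = 0.009999.
C = 22 × 0.009999 = 0.220 mg/L.

0.220 mg/L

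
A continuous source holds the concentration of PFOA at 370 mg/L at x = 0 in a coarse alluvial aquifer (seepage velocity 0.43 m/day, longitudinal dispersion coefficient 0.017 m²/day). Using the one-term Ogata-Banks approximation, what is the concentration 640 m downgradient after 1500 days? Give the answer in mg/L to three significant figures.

280 mg/L

For a continuous step input, C/C₀ ≈ ½·erfc((x−vt)/(2√(Dt))).
vt = 0.43 × 1500 = 645 m and 2√(Dt) = 2√(0.017 × 1500) = 10.10 m.
Argument (x−vt)/(2√(Dt)) = (640 − 645)/10.10 = -0.4950; ½·erfc(-0.4950) = 0.7580.
C = 370 × 0.7580 = 280 mg/L.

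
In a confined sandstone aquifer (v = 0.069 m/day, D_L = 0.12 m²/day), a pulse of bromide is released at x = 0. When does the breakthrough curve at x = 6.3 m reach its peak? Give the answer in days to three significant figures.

69.5 days

For the 1D instantaneous-source solution, setting ∂C/∂t = 0 at fixed x gives v²t² + 2Dt − x² = 0, so t = (√(D² + v²x²) − D)/v².
√(D² + v²x²) = √(0.12² + 0.069² × 6.3²) = 0.4510; v² = 0.004761.
t = (0.4510 − 0.12)/0.004761 = 69.5 days (vs. the pure-advection estimate x/v = 91.3 d).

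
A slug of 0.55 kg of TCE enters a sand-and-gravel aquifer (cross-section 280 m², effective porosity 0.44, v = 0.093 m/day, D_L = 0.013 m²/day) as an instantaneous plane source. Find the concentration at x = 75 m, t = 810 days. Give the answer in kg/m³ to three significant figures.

For an instantaneous plane source, C(x,t) = M/(n_e·A·√(4πDt)) · exp(−(x−vt)²/(4Dt)), with n_e·A the pore (flow) area.
Plume center vt = 0.093 × 810 = 75.33 m, so the well at 75 m is 0.33 m upgradient of the peak.
√(4πDt) = 11.50 m, giving peak height M/(n_e·A·√(4πDt)) = 0.55/(0.44 × 280 × 11.50) = 0.0003882 kg/m³.
(x−vt)²/(4Dt) = (-0.33)²/(4 × 0.013 × 810) = 0.002585; exp(−0.002585) = 0.9974.
C = 0.0003882 × 0.9974 = 0.000387 kg/m³.

0.000387 kg/m³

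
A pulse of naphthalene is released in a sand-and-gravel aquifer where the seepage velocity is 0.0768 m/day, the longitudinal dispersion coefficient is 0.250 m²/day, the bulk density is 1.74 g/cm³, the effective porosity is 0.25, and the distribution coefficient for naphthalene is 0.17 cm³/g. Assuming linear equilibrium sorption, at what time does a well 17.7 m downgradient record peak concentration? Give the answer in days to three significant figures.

419 days

Retardation factor R = 1 + ρ_b·K_d/n = 1 + 1.74 × 0.17/0.25 = 2.183.
Sorption retards both mechanisms: v_R = v/R = 0.03518 m/day, D_R = D/R = 0.1145 m²/day.
Peak time from v_R²t² + 2D_R t − x² = 0: t = (√(D_R² + v_R²x²) − D_R)/v_R².
√(D_R² + v_R²x²) = √(0.1145² + 0.03518² × 17.7²) = 0.6331; v_R² = 0.001238.
t = (0.6331 − 0.1145)/0.001238 = 419 days.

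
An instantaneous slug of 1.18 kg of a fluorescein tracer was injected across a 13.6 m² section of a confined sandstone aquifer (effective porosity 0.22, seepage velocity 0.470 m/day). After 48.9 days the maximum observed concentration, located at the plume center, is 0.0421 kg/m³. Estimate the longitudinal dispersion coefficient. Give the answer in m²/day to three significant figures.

At the plume center C_max = M/(n_e·A·√(4πDt)), so D = M²/(4πt·(n_e·A·C_max)²).
n_e·A·C_max = 0.22 × 13.6 × 0.0421 = 0.1260 kg/m.
D = 1.18²/(4π × 48.9 × 0.1260²) = 0.143 m²/day.

0.143 m²/day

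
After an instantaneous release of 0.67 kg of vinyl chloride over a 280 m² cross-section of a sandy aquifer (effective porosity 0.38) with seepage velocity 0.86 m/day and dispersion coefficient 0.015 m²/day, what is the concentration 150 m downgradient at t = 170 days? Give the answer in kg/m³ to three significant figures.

For an instantaneous plane source, C(x,t) = M/(n_e·A·√(4πDt)) · exp(−(x−vt)²/(4Dt)), with n_e·A the pore (flow) area.
Plume center vt = 0.86 × 170 = 146.2 m, so the well at 150 m is 3.8 m downgradient of the peak.
√(4πDt) = 5.661 m, giving peak height M/(n_e·A·√(4πDt)) = 0.67/(0.38 × 280 × 5.661) = 0.001112 kg/m³.
(x−vt)²/(4Dt) = (3.8)²/(4 × 0.015 × 170) = 1.416; exp(−1.416) = 0.2427.
C = 0.001112 × 0.2427 = 0.000270 kg/m³.

0.000270 kg/m³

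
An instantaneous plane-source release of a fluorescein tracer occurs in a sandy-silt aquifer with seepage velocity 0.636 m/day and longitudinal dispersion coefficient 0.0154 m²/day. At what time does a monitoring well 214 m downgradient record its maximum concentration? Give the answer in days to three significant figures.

For the 1D instantaneous-source solution, setting ∂C/∂t = 0 at fixed x gives v²t² + 2Dt − x² = 0, so t = (√(D² + v²x²) − D)/v².
√(D² + v²x²) = √(0.0154² + 0.636² × 214²) = 136.1; v² = 0.404496.
t = (136.1 − 0.0154)/0.404496 = 336 days (vs. the pure-advection estimate x/v = 336 d).

336 days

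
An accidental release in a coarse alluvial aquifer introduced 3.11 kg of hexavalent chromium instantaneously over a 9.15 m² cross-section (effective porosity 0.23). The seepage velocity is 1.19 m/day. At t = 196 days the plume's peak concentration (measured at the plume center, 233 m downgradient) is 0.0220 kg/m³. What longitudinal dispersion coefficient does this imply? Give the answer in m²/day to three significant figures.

At the plume center C_max = M/(n_e·A·√(4πDt)), so D = M²/(4πt·(n_e·A·C_max)²).
n_e·A·C_max = 0.23 × 9.15 × 0.0220 = 0.04630 kg/m.
D = 3.11²/(4π × 196 × 0.04630²) = 1.83 m²/day.

1.83 m²/day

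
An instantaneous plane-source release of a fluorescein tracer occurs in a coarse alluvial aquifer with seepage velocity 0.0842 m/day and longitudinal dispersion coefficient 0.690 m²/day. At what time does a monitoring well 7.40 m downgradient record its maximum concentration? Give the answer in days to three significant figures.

33.8 days

For the 1D instantaneous-source solution, setting ∂C/∂t = 0 at fixed x gives v²t² + 2Dt − x² = 0, so t = (√(D² + v²x²) − D)/v².
√(D² + v²x²) = √(0.690² + 0.0842² × 7.40²) = 0.9297; v² = 0.00708964.
t = (0.9297 − 0.690)/0.00708964 = 33.8 days (vs. the pure-advection estimate x/v = 87.9 d).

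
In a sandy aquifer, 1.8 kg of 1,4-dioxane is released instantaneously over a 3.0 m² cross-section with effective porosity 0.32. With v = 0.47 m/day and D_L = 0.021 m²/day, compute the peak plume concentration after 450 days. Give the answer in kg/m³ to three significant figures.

0.172 kg/m³

The peak of an instantaneous 1D plume sits at x = vt; there the Gaussian factor is 1 and C_max = M/(n_e·A·√(4πDt)), where n_e·A is the pore area the mass is dissolved in.
√(4πDt) = √(4π × 0.021 × 450) = 10.90 m, so C_max = 1.8/(0.32 × 3.0 × 10.90) = 0.172 kg/m³.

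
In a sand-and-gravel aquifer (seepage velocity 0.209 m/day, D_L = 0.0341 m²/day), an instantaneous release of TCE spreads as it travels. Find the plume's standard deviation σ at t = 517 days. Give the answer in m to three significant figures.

5.94 m

Dispersive spreading gives a Gaussian with σ² = 2Dt; advection only shifts the center.
σ = √(2 × 0.0341 × 517) = 5.94 m.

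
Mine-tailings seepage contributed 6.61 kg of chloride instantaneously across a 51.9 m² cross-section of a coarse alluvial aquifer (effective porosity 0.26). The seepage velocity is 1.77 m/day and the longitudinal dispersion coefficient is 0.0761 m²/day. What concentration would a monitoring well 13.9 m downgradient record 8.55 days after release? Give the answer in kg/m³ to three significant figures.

For an instantaneous plane source, C(x,t) = M/(n_e·A·√(4πDt)) · exp(−(x−vt)²/(4Dt)), with n_e·A the pore (flow) area.
Plume center vt = 1.77 × 8.55 = 15.1335 m, so the well at 13.9 m is 1.2335 m upgradient of the peak.
√(4πDt) = 2.859 m, giving peak height M/(n_e·A·√(4πDt)) = 6.61/(0.26 × 51.9 × 2.859) = 0.1713 kg/m³.
(x−vt)²/(4Dt) = (-1.2335)²/(4 × 0.0761 × 8.55) = 0.5846; exp(−0.5846) = 0.5573.
C = 0.1713 × 0.5573 = 0.0955 kg/m³.

0.0955 kg/m³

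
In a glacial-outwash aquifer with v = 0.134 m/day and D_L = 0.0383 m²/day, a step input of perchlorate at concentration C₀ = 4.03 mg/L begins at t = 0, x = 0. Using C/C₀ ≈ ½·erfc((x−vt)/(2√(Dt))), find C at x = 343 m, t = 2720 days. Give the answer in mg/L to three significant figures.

3.75 mg/L

For a continuous step input, C/C₀ ≈ ½·erfc((x−vt)/(2√(Dt))).
vt = 0.134 × 2720 = 364.48 m and 2√(Dt) = 2√(0.0383 × 2720) = 20.41 m.
Argument (x−vt)/(2√(Dt)) = (343 − 364.48)/20.41 = -1.052; ½·erfc(-1.052) = 0.9316.
C = 4.03 × 0.9316 = 3.75 mg/L.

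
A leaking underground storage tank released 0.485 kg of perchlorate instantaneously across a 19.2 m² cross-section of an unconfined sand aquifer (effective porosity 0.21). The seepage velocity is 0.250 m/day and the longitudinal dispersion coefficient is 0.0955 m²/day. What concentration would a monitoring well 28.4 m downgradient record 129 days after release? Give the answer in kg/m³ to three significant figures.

For an instantaneous plane source, C(x,t) = M/(n_e·A·√(4πDt)) · exp(−(x−vt)²/(4Dt)), with n_e·A the pore (flow) area.
Plume center vt = 0.250 × 129 = 32.25 m, so the well at 28.4 m is 3.85 m upgradient of the peak.
√(4πDt) = 12.44 m, giving peak height M/(n_e·A·√(4πDt)) = 0.485/(0.21 × 19.2 × 12.44) = 0.009669 kg/m³.
(x−vt)²/(4Dt) = (-3.85)²/(4 × 0.0955 × 129) = 0.3008; exp(−0.3008) = 0.7402.
C = 0.009669 × 0.7402 = 0.00716 kg/m³.

0.00716 kg/m³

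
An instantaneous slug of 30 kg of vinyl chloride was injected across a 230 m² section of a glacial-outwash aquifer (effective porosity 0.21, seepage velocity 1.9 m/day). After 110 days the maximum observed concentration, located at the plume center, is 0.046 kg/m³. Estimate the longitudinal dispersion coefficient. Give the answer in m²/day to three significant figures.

At the plume center C_max = M/(n_e·A·√(4πDt)), so D = M²/(4πt·(n_e·A·C_max)²).
n_e·A·C_max = 0.21 × 230 × 0.046 = 2.222 kg/m.
D = 30²/(4π × 110 × 2.222²) = 0.132 m²/day.

0.132 m²/day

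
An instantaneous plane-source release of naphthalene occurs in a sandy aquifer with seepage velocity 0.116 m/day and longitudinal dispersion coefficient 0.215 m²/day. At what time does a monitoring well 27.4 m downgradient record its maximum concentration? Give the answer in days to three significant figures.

221 days

For the 1D instantaneous-source solution, setting ∂C/∂t = 0 at fixed x gives v²t² + 2Dt − x² = 0, so t = (√(D² + v²x²) − D)/v².
√(D² + v²x²) = √(0.215² + 0.116² × 27.4²) = 3.186; v² = 0.013456.
t = (3.186 − 0.215)/0.013456 = 221 days (vs. the pure-advection estimate x/v = 236 d).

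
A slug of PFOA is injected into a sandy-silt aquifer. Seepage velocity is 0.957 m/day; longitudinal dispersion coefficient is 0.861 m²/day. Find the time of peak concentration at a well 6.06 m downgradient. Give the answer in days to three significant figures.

For the 1D instantaneous-source solution, setting ∂C/∂t = 0 at fixed x gives v²t² + 2Dt − x² = 0, so t = (√(D² + v²x²) − D)/v².
√(D² + v²x²) = √(0.861² + 0.957² × 6.06²) = 5.863; v² = 0.915849.
t = (5.863 − 0.861)/0.915849 = 5.46 days (vs. the pure-advection estimate x/v = 6.33 d).

5.46 days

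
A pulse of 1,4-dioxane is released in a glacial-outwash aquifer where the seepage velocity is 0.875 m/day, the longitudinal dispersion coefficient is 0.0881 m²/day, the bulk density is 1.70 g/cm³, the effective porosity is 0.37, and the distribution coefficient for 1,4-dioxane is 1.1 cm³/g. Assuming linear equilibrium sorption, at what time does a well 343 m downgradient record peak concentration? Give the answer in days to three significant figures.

2370 days

Retardation factor R = 1 + ρ_b·K_d/n = 1 + 1.70 × 1.1/0.37 = 6.054.
Sorption retards both mechanisms: v_R = v/R = 0.1445 m/day, D_R = D/R = 0.01455 m²/day.
Peak time from v_R²t² + 2D_R t − x² = 0: t = (√(D_R² + v_R²x²) − D_R)/v_R².
√(D_R² + v_R²x²) = √(0.01455² + 0.1445² × 343²) = 49.56; v_R² = 0.02088.
t = (49.56 − 0.01455)/0.02088 = 2370 days.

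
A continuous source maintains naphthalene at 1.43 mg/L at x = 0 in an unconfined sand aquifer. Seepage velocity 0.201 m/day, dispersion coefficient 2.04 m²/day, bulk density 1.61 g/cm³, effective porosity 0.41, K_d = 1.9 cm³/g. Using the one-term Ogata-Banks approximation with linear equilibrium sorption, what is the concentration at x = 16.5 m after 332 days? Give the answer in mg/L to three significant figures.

0.355 mg/L

Retardation factor R = 1 + ρ_b·K_d/n = 1 + 1.61 × 1.9/0.41 = 8.461.
Sorption retards both mechanisms: v_R = v/R = 0.02376 m/day, D_R = D/R = 0.2411 m²/day.
v_R·t = 0.02376 × 332 = 7.88832 m; 2√(D_R t) = 17.89 m; argument = (16.5 − 7.88832)/17.89 = 0.4814.
C = C₀ × ½·erfc(0.4814) = 1.43 × 0.2480 = 0.355 mg/L.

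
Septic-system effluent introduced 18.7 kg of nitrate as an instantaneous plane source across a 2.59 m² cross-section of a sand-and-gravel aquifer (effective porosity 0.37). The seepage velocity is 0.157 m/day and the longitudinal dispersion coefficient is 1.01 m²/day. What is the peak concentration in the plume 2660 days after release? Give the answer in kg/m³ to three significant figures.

0.106 kg/m³

The peak of an instantaneous 1D plume sits at x = vt; there the Gaussian factor is 1 and C_max = M/(n_e·A·√(4πDt)), where n_e·A is the pore area the mass is dissolved in.
√(4πDt) = √(4π × 1.01 × 2660) = 183.7 m, so C_max = 18.7/(0.37 × 2.59 × 183.7) = 0.106 kg/m³.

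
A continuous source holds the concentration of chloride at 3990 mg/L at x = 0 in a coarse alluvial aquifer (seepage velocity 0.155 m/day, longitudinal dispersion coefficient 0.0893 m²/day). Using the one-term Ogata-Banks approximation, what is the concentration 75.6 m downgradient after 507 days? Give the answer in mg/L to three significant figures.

2490 mg/L

For a continuous step input, C/C₀ ≈ ½·erfc((x−vt)/(2√(Dt))).
vt = 0.155 × 507 = 78.585 m and 2√(Dt) = 2√(0.0893 × 507) = 13.46 m.
Argument (x−vt)/(2√(Dt)) = (75.6 − 78.585)/13.46 = -0.2218; ½·erfc(-0.2218) = 0.6231.
C = 3990 × 0.6231 = 2490 mg/L.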